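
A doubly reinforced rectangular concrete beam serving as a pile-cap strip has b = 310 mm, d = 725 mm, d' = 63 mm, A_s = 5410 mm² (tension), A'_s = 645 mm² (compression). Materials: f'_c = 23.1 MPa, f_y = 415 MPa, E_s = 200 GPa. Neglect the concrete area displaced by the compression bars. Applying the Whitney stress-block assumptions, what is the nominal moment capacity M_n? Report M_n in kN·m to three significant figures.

M_n ≈ 1290 kN·m

Assume both tension and compression steel yield.
Net tension couple steel: A_s − A'_s = 4765 mm².
a = (A_s − A'_s) f_y / (0.85 f'_c b) = 1977475/(0.85 × 23.1 × 310) = 324.88 mm.
c = a/β₁ = 324.88/0.85 = 382.21 mm; ε'_s = 0.003(c − d')/c = 0.0025 ≥ f_y/E_s = 0.0021, so compression steel does yield.
M_n = (A_s − A'_s) f_y (d − a/2) + A'_s f_y (d − d') = [1977475 × (725 − 162.44) + 267675 × (725 − 63)] × 10⁻⁶ = 1112.45 + 177.20 = 1289.65 kN·m.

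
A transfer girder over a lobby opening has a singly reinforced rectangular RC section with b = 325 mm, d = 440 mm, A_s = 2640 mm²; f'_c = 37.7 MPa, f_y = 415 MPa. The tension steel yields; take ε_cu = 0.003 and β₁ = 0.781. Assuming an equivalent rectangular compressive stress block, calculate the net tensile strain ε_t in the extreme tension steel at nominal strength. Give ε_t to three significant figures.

a = A_s f_y/(0.85 f'_c b) = 105.20 mm.
β₁ = 0.781, so c = a/β₁ = 105.20/0.781 = 134.70 mm.
From the linear strain diagram with ε_cu = 0.003: ε_t = 0.003 (d − c)/c = 0.003 × (440 − 134.70)/134.70 = 0.00680.
Since ε_t ≥ 0.005, the section is tension-controlled.

ε_t ≈ 0.00680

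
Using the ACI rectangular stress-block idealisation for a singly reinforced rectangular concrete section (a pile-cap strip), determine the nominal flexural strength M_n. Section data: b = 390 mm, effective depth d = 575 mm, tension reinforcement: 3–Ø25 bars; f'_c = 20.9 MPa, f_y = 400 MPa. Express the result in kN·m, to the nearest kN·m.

A_s = 3 × 491 = 1473 mm².
T = A_s f_y = 1473 × 400 = 589200 N = 589.2 kN.
From C = T: a = T/(0.85 f'_c b) = 589200/(0.85 × 20.9 × 390) = 85.04 mm.
M_n = T(d − a/2) = 589.2 kN × (575 − 42.52) mm = 313.74 kN·m.

M_n ≈ 314 kN·m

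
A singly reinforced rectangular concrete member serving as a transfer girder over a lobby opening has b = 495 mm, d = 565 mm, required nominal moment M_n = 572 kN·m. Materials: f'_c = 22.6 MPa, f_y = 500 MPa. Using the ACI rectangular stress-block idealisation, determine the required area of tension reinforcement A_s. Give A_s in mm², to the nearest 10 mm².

With M_n = 0.85 f'_c a b (d − a/2), solve the quadratic for a:
a = d − √(d² − 2M_n/(0.85 f'_c b)) = 565 − √(565² − 2 × 572×10⁶/(0.85 × 22.6 × 495)) = 119.00 mm.
A_s = 0.85 f'_c a b / f_y = 0.85 × 22.6 × 119.00 × 495 / 500 = 2263.1 mm².

A_s ≈ 2260 mm²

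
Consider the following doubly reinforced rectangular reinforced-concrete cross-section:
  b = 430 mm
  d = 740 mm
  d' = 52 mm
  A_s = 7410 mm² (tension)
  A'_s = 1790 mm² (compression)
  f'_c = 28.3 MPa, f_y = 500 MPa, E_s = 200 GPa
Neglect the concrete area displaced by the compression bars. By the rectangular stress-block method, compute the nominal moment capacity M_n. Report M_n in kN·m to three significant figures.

M_n ≈ 2310 kN·m

Assume both tension and compression steel yield.
Net tension couple steel: A_s − A'_s = 5620 mm².
a = (A_s − A'_s) f_y / (0.85 f'_c b) = 2810000/(0.85 × 28.3 × 430) = 271.66 mm.
c = a/β₁ = 271.66/0.848 = 320.35 mm; ε'_s = 0.003(c − d')/c = 0.0025 ≥ f_y/E_s = 0.0025, so compression steel does yield.
M_n = (A_s − A'_s) f_y (d − a/2) + A'_s f_y (d − d') = [2810000 × (740 − 135.83) + 895000 × (740 − 52)] × 10⁻⁶ = 1697.72 + 615.76 = 2313.48 kN·m.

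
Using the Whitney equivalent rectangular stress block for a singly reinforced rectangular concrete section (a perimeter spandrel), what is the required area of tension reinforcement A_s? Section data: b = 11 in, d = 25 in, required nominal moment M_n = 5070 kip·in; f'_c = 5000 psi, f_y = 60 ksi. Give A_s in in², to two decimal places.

A_s ≈ 3.74 in²

From M_n = 0.85 f'_c a b (d − a/2):
a = d − √(d² − 2M_n/(0.85 f'_c b)) = 25 − √(25² − 2 × 5070/(0.85 × 5 × 11)) = 4.798 in.
A_s = 0.85 f'_c a b / f_y = 0.85 × 5 × 4.798 × 11 / 60 = 3.738 in².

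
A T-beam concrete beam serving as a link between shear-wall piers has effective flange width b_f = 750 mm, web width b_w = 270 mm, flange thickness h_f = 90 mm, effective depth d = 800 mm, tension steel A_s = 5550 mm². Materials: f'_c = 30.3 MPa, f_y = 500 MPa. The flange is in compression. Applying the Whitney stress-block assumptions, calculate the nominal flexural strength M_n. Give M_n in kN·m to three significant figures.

Tension: T = A_s f_y = 5550 × 500 = 2775000 N.
Try a within the flange: a = T/(0.85 f'_c b_f) = 2775000/(0.85 × 30.3 × 750) = 143.66 mm.
a = 143.66 > h_f = 90 mm: the block extends into the web. Split into flange-overhang and web parts.
C_f = 0.85 f'_c (b_f − b_w) h_f = 0.85 × 30.3 × (750 − 270) × 90 = 1112616 N.
Remaining web compression depth: a_w = (T − C_f)/(0.85 f'_c b_w) = (2775000 − 1112616)/(0.85 × 30.3 × 270) = 239.06 mm.
M_n = C_f(d − h_f/2) + (T − C_f)(d − a_w/2) = 1112616 × (800 − 45) + 1662384 × (800 − 119.53) = 840.03 + 1131.20 = 1971.23 × 10⁶ N·mm.
M_n = 1971.23 kN·m.

M_n ≈ 1970 kN·m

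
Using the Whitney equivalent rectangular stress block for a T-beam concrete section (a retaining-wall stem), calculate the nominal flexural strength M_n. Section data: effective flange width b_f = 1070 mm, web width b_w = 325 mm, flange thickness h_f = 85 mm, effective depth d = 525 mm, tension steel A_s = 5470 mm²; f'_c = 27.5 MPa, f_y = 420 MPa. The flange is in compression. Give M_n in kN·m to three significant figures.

Tension: T = A_s f_y = 5470 × 420 = 2297400 N.
Try a within the flange: a = T/(0.85 f'_c b_f) = 2297400/(0.85 × 27.5 × 1070) = 91.85 mm.
a = 91.85 > h_f = 85 mm: the block extends into the web. Split into flange-overhang and web parts.
C_f = 0.85 f'_c (b_f − b_w) h_f = 0.85 × 27.5 × (1070 − 325) × 85 = 1480222 N.
Remaining web compression depth: a_w = (T − C_f)/(0.85 f'_c b_w) = (2297400 − 1480222)/(0.85 × 27.5 × 325) = 107.57 mm.
M_n = C_f(d − h_f/2) + (T − C_f)(d − a_w/2) = 1480222 × (525 − 42.5) + 817178 × (525 − 53.785) = 714.21 + 385.07 = 1099.28 × 10⁶ N·mm.
M_n = 1099.28 kN·m.

M_n ≈ 1100 kN·m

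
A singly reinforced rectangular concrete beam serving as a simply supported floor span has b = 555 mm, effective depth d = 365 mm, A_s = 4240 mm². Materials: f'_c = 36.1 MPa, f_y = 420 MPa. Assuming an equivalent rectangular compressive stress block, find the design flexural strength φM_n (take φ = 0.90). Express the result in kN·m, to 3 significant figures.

T = A_s f_y = 4240 × 420 = 1780800 N = 1780.8 kN.
From C = T: a = T/(0.85 f'_c b) = 1780800/(0.85 × 36.1 × 555) = 104.57 mm.
M_n = T(d − a/2) = 1780.8 kN × (365 − 52.285) mm = 556.88 kN·m.
φM_n = 0.90 × 556.88 = 501.19 kN·m.

φM_n ≈ 501 kN·m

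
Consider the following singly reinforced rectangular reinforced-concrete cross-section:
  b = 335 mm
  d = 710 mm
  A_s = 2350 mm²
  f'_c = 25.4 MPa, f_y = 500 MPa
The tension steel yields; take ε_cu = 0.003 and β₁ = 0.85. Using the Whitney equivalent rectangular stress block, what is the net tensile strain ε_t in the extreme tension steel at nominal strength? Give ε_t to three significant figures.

ε_t ≈ 0.00814

a = A_s f_y/(0.85 f'_c b) = 162.46 mm.
β₁ = 0.85, so c = a/β₁ = 162.46/0.85 = 191.13 mm.
From the linear strain diagram with ε_cu = 0.003: ε_t = 0.003 (d − c)/c = 0.003 × (710 − 191.13)/191.13 = 0.00814.
Since ε_t ≥ 0.005, the section is tension-controlled.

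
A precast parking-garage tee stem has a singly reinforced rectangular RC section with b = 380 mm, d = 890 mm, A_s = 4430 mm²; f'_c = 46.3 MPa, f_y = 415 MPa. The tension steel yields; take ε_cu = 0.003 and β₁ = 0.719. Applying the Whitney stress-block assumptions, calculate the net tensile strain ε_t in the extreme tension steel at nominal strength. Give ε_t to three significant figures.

a = A_s f_y/(0.85 f'_c b) = 122.93 mm.
β₁ = 0.719, so c = a/β₁ = 122.93/0.719 = 170.97 mm.
From the linear strain diagram with ε_cu = 0.003: ε_t = 0.003 (d − c)/c = 0.003 × (890 − 170.97)/170.97 = 0.0126.
Since ε_t ≥ 0.005, the section is tension-controlled.

ε_t ≈ 0.0126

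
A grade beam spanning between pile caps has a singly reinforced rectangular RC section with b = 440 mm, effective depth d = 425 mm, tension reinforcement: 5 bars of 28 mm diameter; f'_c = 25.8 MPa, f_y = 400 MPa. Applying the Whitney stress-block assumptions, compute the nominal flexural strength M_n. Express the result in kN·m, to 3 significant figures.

M_n ≈ 445 kN·m

A_s = 5 × 616 = 3080 mm².
T = A_s f_y = 3080 × 400 = 1232000 N = 1232 kN.
From C = T: a = T/(0.85 f'_c b) = 1232000/(0.85 × 25.8 × 440) = 127.68 mm.
M_n = T(d − a/2) = 1232 kN × (425 − 63.84) mm = 444.95 kN·m.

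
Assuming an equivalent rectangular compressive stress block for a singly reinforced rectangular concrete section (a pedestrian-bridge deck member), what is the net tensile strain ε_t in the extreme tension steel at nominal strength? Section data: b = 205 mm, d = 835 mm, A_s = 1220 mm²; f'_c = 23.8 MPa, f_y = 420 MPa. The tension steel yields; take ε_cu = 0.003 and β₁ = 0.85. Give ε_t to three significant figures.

a = A_s f_y/(0.85 f'_c b) = 123.55 mm.
β₁ = 0.85, so c = a/β₁ = 123.55/0.85 = 145.35 mm.
From the linear strain diagram with ε_cu = 0.003: ε_t = 0.003 (d − c)/c = 0.003 × (835 − 145.35)/145.35 = 0.0142.
Since ε_t ≥ 0.005, the section is tension-controlled.

ε_t ≈ 0.0142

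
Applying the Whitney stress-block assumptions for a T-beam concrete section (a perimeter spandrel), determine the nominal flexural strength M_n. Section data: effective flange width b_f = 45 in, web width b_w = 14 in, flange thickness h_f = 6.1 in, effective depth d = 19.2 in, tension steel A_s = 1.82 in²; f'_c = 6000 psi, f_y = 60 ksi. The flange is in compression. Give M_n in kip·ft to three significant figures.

M_n ≈ 173 kip·ft

Tension: T = A_s f_y = 1.82 × 60 = 109.2 kips.
Try a within the flange: a = T/(0.85 f'_c b_f) = 109.2/(0.85 × 6 × 45) = 0.476 in.
Since a = 0.476 ≤ h_f = 6.1 in, the stress block lies entirely in the flange; analyse as a rectangular beam of width b_f.
M_n = T(d − a/2) = 109.2 × (19.2 − 0.238) = 2070.7 kip·in.
M_n = 2070.7/12 = 172.56 kip·ft.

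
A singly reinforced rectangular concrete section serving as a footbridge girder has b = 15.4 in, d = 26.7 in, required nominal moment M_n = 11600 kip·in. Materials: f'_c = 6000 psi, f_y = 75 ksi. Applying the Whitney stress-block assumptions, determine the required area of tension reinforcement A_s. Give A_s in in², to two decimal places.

From M_n = 0.85 f'_c a b (d − a/2):
a = d − √(d² − 2M_n/(0.85 f'_c b)) = 26.7 − √(26.7² − 2 × 11600/(0.85 × 6 × 15.4)) = 6.267 in.
A_s = 0.85 f'_c a b / f_y = 0.85 × 6 × 6.267 × 15.4 / 75 = 6.563 in².

A_s ≈ 6.56 in²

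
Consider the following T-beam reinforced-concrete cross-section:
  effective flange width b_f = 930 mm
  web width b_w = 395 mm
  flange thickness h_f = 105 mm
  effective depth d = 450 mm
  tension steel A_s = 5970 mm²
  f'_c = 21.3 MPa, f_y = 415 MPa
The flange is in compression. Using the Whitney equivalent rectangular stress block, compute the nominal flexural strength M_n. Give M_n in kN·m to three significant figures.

M_n ≈ 912 kN·m

Tension: T = A_s f_y = 5970 × 415 = 2477550 N.
Try a within the flange: a = T/(0.85 f'_c b_f) = 2477550/(0.85 × 21.3 × 930) = 147.14 mm.
a = 147.14 > h_f = 105 mm: the block extends into the web. Split into flange-overhang and web parts.
C_f = 0.85 f'_c (b_f − b_w) h_f = 0.85 × 21.3 × (930 − 395) × 105 = 1017048 N.
Remaining web compression depth: a_w = (T − C_f)/(0.85 f'_c b_w) = (2477550 − 1017048)/(0.85 × 21.3 × 395) = 204.22 mm.
M_n = C_f(d − h_f/2) + (T − C_f)(d − a_w/2) = 1017048 × (450 − 52.5) + 1460502 × (450 − 102.11) = 404.28 + 508.09 = 912.37 × 10⁶ N·mm.
M_n = 912.37 kN·m.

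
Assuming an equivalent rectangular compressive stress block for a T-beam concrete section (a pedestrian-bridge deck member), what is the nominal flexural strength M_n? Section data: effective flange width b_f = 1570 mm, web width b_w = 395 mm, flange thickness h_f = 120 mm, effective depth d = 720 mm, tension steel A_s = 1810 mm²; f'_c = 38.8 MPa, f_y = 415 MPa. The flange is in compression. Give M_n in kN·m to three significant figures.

Tension: T = A_s f_y = 1810 × 415 = 751150 N.
Try a within the flange: a = T/(0.85 f'_c b_f) = 751150/(0.85 × 38.8 × 1570) = 14.51 mm.
Since a = 14.51 ≤ h_f = 120 mm, the stress block lies entirely in the flange; analyse as a rectangular beam of width b_f.
M_n = T(d − a/2) = 751150 × (720 − 7.255) = 535.38 × 10⁶ N·mm.
M_n = 535.38 kN·m.

M_n ≈ 535 kN·m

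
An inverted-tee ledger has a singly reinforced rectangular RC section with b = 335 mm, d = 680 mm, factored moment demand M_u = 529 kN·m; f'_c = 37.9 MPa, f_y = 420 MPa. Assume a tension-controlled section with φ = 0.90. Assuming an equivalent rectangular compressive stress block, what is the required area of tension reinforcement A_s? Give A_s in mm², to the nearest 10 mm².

M_n = M_u/φ = 529/0.90 = 587.778 kN·m.
With M_n = 0.85 f'_c a b (d − a/2), solve the quadratic for a:
a = d − √(d² − 2M_n/(0.85 f'_c b)) = 680 − √(680² − 2 × 587.778×10⁶/(0.85 × 37.9 × 335)) = 85.47 mm.
A_s = 0.85 f'_c a b / f_y = 0.85 × 37.9 × 85.47 × 335 / 420 = 2196.2 mm².

A_s ≈ 2200 mm²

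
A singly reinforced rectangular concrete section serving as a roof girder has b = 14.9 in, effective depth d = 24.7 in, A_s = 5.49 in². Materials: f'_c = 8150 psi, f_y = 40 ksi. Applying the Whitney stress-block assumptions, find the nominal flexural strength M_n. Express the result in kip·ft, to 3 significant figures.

M_n ≈ 433 kip·ft

T = A_s f_y = 5.49 × 40 = 219.6 kips.
a = T/(0.85 f'_c b) = 219.6/(0.85 × 8.15 × 14.9) = 2.127 in.
M_n = T(d − a/2) = 219.6 × (24.7 − 1.0635) = 5190.6 kip·in = 5190.6/12 = 432.55 kip·ft.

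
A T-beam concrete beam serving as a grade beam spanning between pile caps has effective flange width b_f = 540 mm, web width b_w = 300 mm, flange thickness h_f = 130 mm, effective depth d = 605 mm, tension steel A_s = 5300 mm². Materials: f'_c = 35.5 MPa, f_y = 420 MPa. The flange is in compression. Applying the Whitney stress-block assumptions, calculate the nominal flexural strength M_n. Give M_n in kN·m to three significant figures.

Tension: T = A_s f_y = 5300 × 420 = 2226000 N.
Try a within the flange: a = T/(0.85 f'_c b_f) = 2226000/(0.85 × 35.5 × 540) = 136.61 mm.
a = 136.61 > h_f = 130 mm: the block extends into the web. Split into flange-overhang and web parts.
C_f = 0.85 f'_c (b_f − b_w) h_f = 0.85 × 35.5 × (540 − 300) × 130 = 941460 N.
Remaining web compression depth: a_w = (T − C_f)/(0.85 f'_c b_w) = (2226000 − 941460)/(0.85 × 35.5 × 300) = 141.90 mm.
M_n = C_f(d − h_f/2) + (T − C_f)(d − a_w/2) = 941460 × (605 − 65) + 1284540 × (605 − 70.95) = 508.39 + 686.01 = 1194.40 × 10⁶ N·mm.
M_n = 1194.40 kN·m.

M_n ≈ 1190 kN·m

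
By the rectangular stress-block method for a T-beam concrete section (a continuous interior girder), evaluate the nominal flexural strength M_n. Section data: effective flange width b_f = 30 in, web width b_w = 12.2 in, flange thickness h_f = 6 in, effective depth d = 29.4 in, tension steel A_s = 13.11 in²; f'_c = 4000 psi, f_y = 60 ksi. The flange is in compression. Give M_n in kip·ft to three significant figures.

Tension: T = A_s f_y = 13.11 × 60 = 786.6 kips.
Try a within the flange: a = T/(0.85 f'_c b_f) = 786.6/(0.85 × 4 × 30) = 7.712 in.
a = 7.712 > h_f = 6 in: the block extends into the web. Split into flange-overhang and web parts.
C_f = 0.85 f'_c (b_f − b_w) h_f = 0.85 × 4 × (30 − 12.2) × 6 = 363.1 kips.
Remaining web compression depth: a_w = (T − C_f)/(0.85 f'_c b_w) = (786.6 − 363.1)/(0.85 × 4 × 12.2) = 10.210 in.
M_n = C_f(d − h_f/2) + (T − C_f)(d − a_w/2) = 363.1 × (29.4 − 3) + 423.5 × (29.4 − 5.105) = 9585.8 + 10288.9 = 19874.7 kip·in.
M_n = 19874.7/12 = 1656.23 kip·ft.

M_n ≈ 1660 kip·ft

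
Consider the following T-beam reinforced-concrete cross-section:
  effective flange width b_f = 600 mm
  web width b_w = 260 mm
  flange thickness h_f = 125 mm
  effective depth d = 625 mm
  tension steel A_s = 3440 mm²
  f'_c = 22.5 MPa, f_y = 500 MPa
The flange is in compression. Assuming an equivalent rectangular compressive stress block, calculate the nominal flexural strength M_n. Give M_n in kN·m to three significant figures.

M_n ≈ 941 kN·m

Tension: T = A_s f_y = 3440 × 500 = 1720000 N.
Try a within the flange: a = T/(0.85 f'_c b_f) = 1720000/(0.85 × 22.5 × 600) = 149.89 mm.
a = 149.89 > h_f = 125 mm: the block extends into the web. Split into flange-overhang and web parts.
C_f = 0.85 f'_c (b_f − b_w) h_f = 0.85 × 22.5 × (600 − 260) × 125 = 812813 N.
Remaining web compression depth: a_w = (T − C_f)/(0.85 f'_c b_w) = (1720000 − 812813)/(0.85 × 22.5 × 260) = 182.44 mm.
M_n = C_f(d − h_f/2) + (T − C_f)(d − a_w/2) = 812813 × (625 − 62.5) + 907187 × (625 − 91.22) = 457.21 + 484.24 = 941.45 × 10⁶ N·mm.
M_n = 941.45 kN·m.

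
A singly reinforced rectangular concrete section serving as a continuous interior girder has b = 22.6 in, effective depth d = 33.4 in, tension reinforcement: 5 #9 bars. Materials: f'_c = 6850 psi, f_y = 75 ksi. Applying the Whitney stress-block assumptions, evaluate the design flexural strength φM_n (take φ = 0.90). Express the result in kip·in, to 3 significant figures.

φM_n ≈ 10800 kip·in

A_s = 5 × 1 = 5 in².
T = A_s f_y = 5 × 75 = 375 kips.
a = T/(0.85 f'_c b) = 375/(0.85 × 6.85 × 22.6) = 2.850 in.
M_n = T(d − a/2) = 375 × (33.4 − 1.425) = 11990.6 kip·in.
φM_n = 0.90 × 11990.6 = 10791.5 kip·in.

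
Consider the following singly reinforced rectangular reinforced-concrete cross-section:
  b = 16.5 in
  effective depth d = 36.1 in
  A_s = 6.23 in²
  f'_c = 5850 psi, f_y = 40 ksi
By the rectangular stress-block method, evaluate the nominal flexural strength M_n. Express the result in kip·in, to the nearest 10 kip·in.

M_n ≈ 8620 kip·in

T = A_s f_y = 6.23 × 40 = 249.2 kips.
a = T/(0.85 f'_c b) = 249.2/(0.85 × 5.85 × 16.5) = 3.037 in.
M_n = T(d − a/2) = 249.2 × (36.1 − 1.5185) = 8617.7 kip·in.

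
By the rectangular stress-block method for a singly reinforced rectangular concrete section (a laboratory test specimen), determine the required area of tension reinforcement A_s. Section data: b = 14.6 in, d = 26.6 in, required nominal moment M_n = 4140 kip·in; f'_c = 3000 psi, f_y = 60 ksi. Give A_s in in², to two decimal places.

From M_n = 0.85 f'_c a b (d − a/2):
a = d − √(d² − 2M_n/(0.85 f'_c b)) = 26.6 − √(26.6² − 2 × 4140/(0.85 × 3 × 14.6)) = 4.574 in.
A_s = 0.85 f'_c a b / f_y = 0.85 × 3 × 4.574 × 14.6 / 60 = 2.838 in².

A_s ≈ 2.84 in²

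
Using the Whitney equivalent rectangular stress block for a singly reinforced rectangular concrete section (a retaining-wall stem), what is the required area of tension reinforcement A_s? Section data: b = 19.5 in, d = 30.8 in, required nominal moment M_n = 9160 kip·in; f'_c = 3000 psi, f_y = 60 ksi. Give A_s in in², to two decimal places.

From M_n = 0.85 f'_c a b (d − a/2):
a = d − √(d² − 2M_n/(0.85 f'_c b)) = 30.8 − √(30.8² − 2 × 9160/(0.85 × 3 × 19.5)) = 6.712 in.
A_s = 0.85 f'_c a b / f_y = 0.85 × 3 × 6.712 × 19.5 / 60 = 5.563 in².

A_s ≈ 5.56 in²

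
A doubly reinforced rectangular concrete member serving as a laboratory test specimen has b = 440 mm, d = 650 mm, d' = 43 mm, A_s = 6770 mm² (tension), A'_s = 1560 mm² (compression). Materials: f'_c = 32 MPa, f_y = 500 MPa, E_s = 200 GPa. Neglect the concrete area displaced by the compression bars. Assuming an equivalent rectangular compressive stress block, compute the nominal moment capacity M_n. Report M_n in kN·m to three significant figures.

M_n ≈ 1880 kN·m

Assume both tension and compression steel yield.
Net tension couple steel: A_s − A'_s = 5210 mm².
a = (A_s − A'_s) f_y / (0.85 f'_c b) = 2605000/(0.85 × 32 × 440) = 217.66 mm.
c = a/β₁ = 217.66/0.821 = 265.12 mm; ε'_s = 0.003(c − d')/c = 0.0025 ≥ f_y/E_s = 0.0025, so compression steel does yield.
M_n = (A_s − A'_s) f_y (d − a/2) + A'_s f_y (d − d') = [2605000 × (650 − 108.83) + 780000 × (650 − 43)] × 10⁻⁶ = 1409.75 + 473.46 = 1883.21 kN·m.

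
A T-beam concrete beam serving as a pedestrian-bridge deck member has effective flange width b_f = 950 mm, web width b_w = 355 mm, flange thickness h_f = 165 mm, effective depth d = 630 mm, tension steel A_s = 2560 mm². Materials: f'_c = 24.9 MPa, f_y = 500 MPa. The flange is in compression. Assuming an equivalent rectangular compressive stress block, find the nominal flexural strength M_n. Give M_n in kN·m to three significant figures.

M_n ≈ 766 kN·m

Tension: T = A_s f_y = 2560 × 500 = 1280000 N.
Try a within the flange: a = T/(0.85 f'_c b_f) = 1280000/(0.85 × 24.9 × 950) = 63.66 mm.
Since a = 63.66 ≤ h_f = 165 mm, the stress block lies entirely in the flange; analyse as a rectangular beam of width b_f.
M_n = T(d − a/2) = 1280000 × (630 − 31.83) = 765.66 × 10⁶ N·mm.
M_n = 765.66 kN·m.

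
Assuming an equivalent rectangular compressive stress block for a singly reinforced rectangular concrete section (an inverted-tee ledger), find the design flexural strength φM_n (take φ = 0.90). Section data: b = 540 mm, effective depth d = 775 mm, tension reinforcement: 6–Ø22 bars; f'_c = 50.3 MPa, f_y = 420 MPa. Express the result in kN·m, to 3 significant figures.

φM_n ≈ 650 kN·m

A_s = 6 × 380 = 2280 mm².
T = A_s f_y = 2280 × 420 = 957600 N = 957.6 kN.
From C = T: a = T/(0.85 f'_c b) = 957600/(0.85 × 50.3 × 540) = 41.48 mm.
M_n = T(d − a/2) = 957.6 kN × (775 − 20.74) mm = 722.28 kN·m.
φM_n = 0.90 × 722.28 = 650.05 kN·m.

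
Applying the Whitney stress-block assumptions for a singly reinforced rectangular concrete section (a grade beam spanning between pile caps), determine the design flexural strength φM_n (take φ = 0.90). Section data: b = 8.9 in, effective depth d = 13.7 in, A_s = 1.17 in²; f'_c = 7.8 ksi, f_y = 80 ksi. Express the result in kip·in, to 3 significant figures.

T = A_s f_y = 1.17 × 80 = 93.6 kips.
a = T/(0.85 f'_c b) = 93.6/(0.85 × 7.8 × 8.9) = 1.586 in.
M_n = T(d − a/2) = 93.6 × (13.7 − 0.793) = 1208.1 kip·in.
φM_n = 0.90 × 1208.1 = 1087.3 kip·in.

φM_n ≈ 1090 kip·in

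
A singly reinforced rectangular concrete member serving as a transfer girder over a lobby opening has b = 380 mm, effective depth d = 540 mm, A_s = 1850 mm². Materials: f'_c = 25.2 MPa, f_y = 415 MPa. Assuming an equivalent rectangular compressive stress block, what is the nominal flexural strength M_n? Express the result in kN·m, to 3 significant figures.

T = A_s f_y = 1850 × 415 = 767750 N = 767.75 kN.
From C = T: a = T/(0.85 f'_c b) = 767750/(0.85 × 25.2 × 380) = 94.32 mm.
M_n = T(d − a/2) = 767.75 kN × (540 − 47.16) mm = 378.38 kN·m.

M_n ≈ 378 kN·m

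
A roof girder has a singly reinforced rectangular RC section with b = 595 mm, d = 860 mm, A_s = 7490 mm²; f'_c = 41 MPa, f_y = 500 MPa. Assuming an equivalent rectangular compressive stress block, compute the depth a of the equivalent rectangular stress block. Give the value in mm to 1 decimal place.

T = A_s f_y = 7490 × 500 = 3745000 N = 3745 kN.
Setting C = 0.85 f'_c a b equal to T: a = 3745000/(0.85 × 41 × 595) = 180.6 mm.

a ≈ 180.6 mm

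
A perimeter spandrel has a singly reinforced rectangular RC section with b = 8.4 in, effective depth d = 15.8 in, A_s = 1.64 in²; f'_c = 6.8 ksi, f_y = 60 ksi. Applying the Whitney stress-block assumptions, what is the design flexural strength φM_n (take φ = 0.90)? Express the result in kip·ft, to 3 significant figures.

φM_n ≈ 109 kip·ft

T = A_s f_y = 1.64 × 60 = 98.4 kips.
a = T/(0.85 f'_c b) = 98.4/(0.85 × 6.8 × 8.4) = 2.027 in.
M_n = T(d − a/2) = 98.4 × (15.8 − 1.0135) = 1455.0 kip·in = 1455.0/12 = 121.25 kip·ft.
φM_n = 0.90 × 121.25 = 109.13 kip·ft.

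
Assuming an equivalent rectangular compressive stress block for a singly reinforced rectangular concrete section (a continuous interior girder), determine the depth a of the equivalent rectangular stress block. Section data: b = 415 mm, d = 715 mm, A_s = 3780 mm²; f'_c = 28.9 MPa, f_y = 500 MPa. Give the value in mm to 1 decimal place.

T = A_s f_y = 3780 × 500 = 1890000 N = 1890 kN.
Setting C = 0.85 f'_c a b equal to T: a = 1890000/(0.85 × 28.9 × 415) = 185.4 mm.

a ≈ 185.4 mm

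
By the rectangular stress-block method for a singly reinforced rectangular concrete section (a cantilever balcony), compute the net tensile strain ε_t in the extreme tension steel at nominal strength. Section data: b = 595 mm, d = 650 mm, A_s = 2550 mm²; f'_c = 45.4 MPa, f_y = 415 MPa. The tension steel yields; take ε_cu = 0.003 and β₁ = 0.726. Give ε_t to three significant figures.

ε_t ≈ 0.0277

a = A_s f_y/(0.85 f'_c b) = 46.09 mm.
β₁ = 0.726, so c = a/β₁ = 46.09/0.726 = 63.48 mm.
From the linear strain diagram with ε_cu = 0.003: ε_t = 0.003 (d − c)/c = 0.003 × (650 − 63.48)/63.48 = 0.0277.
Since ε_t ≥ 0.005, the section is tension-controlled.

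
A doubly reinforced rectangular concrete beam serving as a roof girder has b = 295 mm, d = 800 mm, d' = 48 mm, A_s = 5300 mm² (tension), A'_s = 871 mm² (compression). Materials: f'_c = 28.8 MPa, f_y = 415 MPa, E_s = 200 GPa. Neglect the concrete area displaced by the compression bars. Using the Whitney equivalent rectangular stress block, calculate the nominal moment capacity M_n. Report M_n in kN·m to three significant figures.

Assume both tension and compression steel yield.
Net tension couple steel: A_s − A'_s = 4429 mm².
a = (A_s − A'_s) f_y / (0.85 f'_c b) = 1838035/(0.85 × 28.8 × 295) = 254.52 mm.
c = a/β₁ = 254.52/0.844 = 301.56 mm; ε'_s = 0.003(c − d')/c = 0.0025 ≥ f_y/E_s = 0.0021, so compression steel does yield.
M_n = (A_s − A'_s) f_y (d − a/2) + A'_s f_y (d − d') = [1838035 × (800 − 127.26) + 361465 × (800 − 48)] × 10⁻⁶ = 1236.52 + 271.82 = 1508.34 kN·m.

M_n ≈ 1510 kN·m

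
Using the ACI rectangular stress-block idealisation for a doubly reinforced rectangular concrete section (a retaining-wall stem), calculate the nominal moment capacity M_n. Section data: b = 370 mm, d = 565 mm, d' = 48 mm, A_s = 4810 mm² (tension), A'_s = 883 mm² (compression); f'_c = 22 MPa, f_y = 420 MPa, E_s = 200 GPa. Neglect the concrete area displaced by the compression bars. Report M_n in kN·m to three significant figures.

Assume both tension and compression steel yield.
Net tension couple steel: A_s − A'_s = 3927 mm².
a = (A_s − A'_s) f_y / (0.85 f'_c b) = 1649340/(0.85 × 22 × 370) = 238.38 mm.
c = a/β₁ = 238.38/0.85 = 280.45 mm; ε'_s = 0.003(c − d')/c = 0.0025 ≥ f_y/E_s = 0.0021, so compression steel does yield.
M_n = (A_s − A'_s) f_y (d − a/2) + A'_s f_y (d − d') = [1649340 × (565 − 119.19) + 370860 × (565 − 48)] × 10⁻⁶ = 735.29 + 191.73 = 927.02 kN·m.

M_n ≈ 927 kN·m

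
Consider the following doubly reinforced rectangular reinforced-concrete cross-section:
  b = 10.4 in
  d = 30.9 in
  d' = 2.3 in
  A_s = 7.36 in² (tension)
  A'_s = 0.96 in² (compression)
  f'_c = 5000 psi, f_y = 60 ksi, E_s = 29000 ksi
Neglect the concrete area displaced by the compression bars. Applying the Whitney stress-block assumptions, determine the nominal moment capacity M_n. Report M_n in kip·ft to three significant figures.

Assume both steels yield.
a = (A_s − A'_s) f_y/(0.85 f'_c b) = (7.36 − 0.96) × 60/(0.85 × 5 × 10.4) = 8.688 in.
c = a/β₁ = 8.688/0.8 = 10.860 in; ε'_s = 0.003(c − d')/c = 0.0024 ≥ ε_y = 0.0021, so the compression steel yields.
M_n = (A_s − A'_s) f_y (d − a/2) + A'_s f_y (d − d') = 384 × (30.9 − 4.344) + 57.6 × (30.9 − 2.3) = 10197.5 + 1647.4 = 11844.9 kip·in = 11844.9/12 = 987.08 kip·ft.

M_n ≈ 987 kip·ft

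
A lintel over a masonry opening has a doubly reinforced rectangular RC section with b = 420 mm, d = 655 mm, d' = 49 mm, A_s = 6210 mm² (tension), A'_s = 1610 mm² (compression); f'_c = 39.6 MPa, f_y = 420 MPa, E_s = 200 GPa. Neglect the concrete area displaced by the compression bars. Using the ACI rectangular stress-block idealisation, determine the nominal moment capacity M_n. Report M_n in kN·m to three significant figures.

Assume both tension and compression steel yield.
Net tension couple steel: A_s − A'_s = 4600 mm².
a = (A_s − A'_s) f_y / (0.85 f'_c b) = 1932000/(0.85 × 39.6 × 420) = 136.66 mm.
c = a/β₁ = 136.66/0.767 = 178.17 mm; ε'_s = 0.003(c − d')/c = 0.0022 ≥ f_y/E_s = 0.0021, so compression steel does yield.
M_n = (A_s − A'_s) f_y (d − a/2) + A'_s f_y (d − d') = [1932000 × (655 − 68.33) + 676200 × (655 − 49)] × 10⁻⁶ = 1133.45 + 409.78 = 1543.23 kN·m.

M_n ≈ 1540 kN·m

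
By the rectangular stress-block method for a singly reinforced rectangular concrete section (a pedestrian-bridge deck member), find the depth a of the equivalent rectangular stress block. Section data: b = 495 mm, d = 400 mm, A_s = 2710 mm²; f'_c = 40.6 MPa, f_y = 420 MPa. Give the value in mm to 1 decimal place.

a ≈ 66.6 mm

T = A_s f_y = 2710 × 420 = 1138200 N = 1138.2 kN.
Setting C = 0.85 f'_c a b equal to T: a = 1138200/(0.85 × 40.6 × 495) = 66.6 mm.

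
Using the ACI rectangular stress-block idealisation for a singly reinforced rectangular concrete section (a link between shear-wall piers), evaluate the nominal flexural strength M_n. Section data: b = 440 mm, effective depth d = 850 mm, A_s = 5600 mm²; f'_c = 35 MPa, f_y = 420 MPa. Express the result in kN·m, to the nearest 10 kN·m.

T = A_s f_y = 5600 × 420 = 2352000 N = 2352 kN.
From C = T: a = T/(0.85 f'_c b) = 2352000/(0.85 × 35 × 440) = 179.68 mm.
M_n = T(d − a/2) = 2352 kN × (850 − 89.84) mm = 1787.90 kN·m.

M_n ≈ 1790 kN·m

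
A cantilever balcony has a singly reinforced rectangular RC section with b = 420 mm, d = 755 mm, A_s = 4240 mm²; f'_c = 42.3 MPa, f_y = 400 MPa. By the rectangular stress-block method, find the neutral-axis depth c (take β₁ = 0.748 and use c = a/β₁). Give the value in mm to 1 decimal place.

c ≈ 150.1 mm

T = A_s f_y = 4240 × 400 = 1696000 N = 1696 kN.
Setting C = 0.85 f'_c a b equal to T: a = 1696000/(0.85 × 42.3 × 420) = 112.310 mm.
With β₁ = 0.748, c = a/β₁ = 112.310/0.748 = 150.1 mm.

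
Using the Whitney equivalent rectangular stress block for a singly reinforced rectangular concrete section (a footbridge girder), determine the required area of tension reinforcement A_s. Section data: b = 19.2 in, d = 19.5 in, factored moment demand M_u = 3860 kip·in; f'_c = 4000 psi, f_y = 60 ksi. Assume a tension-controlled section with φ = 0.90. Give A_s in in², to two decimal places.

A_s ≈ 4.05 in²

M_n = M_u/φ = 3860/0.90 = 4288.89 kip·in.
From M_n = 0.85 f'_c a b (d − a/2):
a = d − √(d² − 2M_n/(0.85 f'_c b)) = 19.5 − √(19.5² − 2 × 4288.89/(0.85 × 4 × 19.2)) = 3.725 in.
A_s = 0.85 f'_c a b / f_y = 0.85 × 4 × 3.725 × 19.2 / 60 = 4.053 in².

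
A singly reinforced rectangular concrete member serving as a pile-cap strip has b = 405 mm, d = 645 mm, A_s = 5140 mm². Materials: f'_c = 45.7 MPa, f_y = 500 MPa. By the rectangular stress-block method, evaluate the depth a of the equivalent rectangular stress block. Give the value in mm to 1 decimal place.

a ≈ 163.4 mm

T = A_s f_y = 5140 × 500 = 2570000 N = 2570 kN.
Setting C = 0.85 f'_c a b equal to T: a = 2570000/(0.85 × 45.7 × 405) = 163.4 mm.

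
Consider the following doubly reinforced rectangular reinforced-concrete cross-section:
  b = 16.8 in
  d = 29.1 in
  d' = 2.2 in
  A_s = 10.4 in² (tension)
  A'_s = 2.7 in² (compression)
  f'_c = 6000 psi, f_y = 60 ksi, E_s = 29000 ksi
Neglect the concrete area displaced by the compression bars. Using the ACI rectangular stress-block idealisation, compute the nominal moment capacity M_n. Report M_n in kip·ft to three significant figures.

Assume both steels yield.
a = (A_s − A'_s) f_y/(0.85 f'_c b) = (10.4 − 2.7) × 60/(0.85 × 6 × 16.8) = 5.392 in.
c = a/β₁ = 5.392/0.75 = 7.189 in; ε'_s = 0.003(c − d')/c = 0.0021 ≥ ε_y = 0.0021, so the compression steel yields.
M_n = (A_s − A'_s) f_y (d − a/2) + A'_s f_y (d − d') = 462 × (29.1 − 2.696) + 162 × (29.1 − 2.2) = 12198.6 + 4357.8 = 16556.4 kip·in = 16556.4/12 = 1379.70 kip·ft.

M_n ≈ 1380 kip·ft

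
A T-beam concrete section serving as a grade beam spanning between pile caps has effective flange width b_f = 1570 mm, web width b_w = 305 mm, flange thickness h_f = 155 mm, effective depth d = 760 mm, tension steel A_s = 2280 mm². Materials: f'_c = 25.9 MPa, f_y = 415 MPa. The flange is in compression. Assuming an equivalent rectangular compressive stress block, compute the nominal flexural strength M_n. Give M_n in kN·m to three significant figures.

M_n ≈ 706 kN·m

Tension: T = A_s f_y = 2280 × 415 = 946200 N.
Try a within the flange: a = T/(0.85 f'_c b_f) = 946200/(0.85 × 25.9 × 1570) = 27.38 mm.
Since a = 27.38 ≤ h_f = 155 mm, the stress block lies entirely in the flange; analyse as a rectangular beam of width b_f.
M_n = T(d − a/2) = 946200 × (760 − 13.69) = 706.16 × 10⁶ N·mm.
M_n = 706.16 kN·m.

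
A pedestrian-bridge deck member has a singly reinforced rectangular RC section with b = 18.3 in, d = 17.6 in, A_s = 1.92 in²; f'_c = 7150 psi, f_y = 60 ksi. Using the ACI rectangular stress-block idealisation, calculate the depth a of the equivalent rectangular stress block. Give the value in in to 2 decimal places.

T = A_s f_y = 1.92 × 60 = 115.2 kips.
a = T/(0.85 f'_c b) = 115.2/(0.85 × 7.15 × 18.3) = 1.04 in.

a ≈ 1.04 in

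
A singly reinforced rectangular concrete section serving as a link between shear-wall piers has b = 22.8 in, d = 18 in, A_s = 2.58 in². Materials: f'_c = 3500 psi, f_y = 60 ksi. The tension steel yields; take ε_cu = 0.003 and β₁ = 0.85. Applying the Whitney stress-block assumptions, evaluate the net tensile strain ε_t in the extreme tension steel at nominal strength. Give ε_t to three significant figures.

ε_t ≈ 0.0171

a = A_s f_y/(0.85 f'_c b) = 2.282 in.
β₁ = 0.85, so c = a/β₁ = 2.282/0.85 = 2.685 in.
From the linear strain diagram with ε_cu = 0.003: ε_t = 0.003 (d − c)/c = 0.003 × (18 − 2.685)/2.685 = 0.0171.
Since ε_t ≥ 0.005, the section is tension-controlled.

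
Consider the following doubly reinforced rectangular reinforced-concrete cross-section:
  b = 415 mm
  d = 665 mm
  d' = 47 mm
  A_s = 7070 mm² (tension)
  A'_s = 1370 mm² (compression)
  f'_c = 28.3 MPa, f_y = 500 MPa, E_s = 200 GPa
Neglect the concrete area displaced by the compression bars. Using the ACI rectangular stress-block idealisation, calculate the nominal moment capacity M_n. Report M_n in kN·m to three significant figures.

M_n ≈ 1910 kN·m

Assume both tension and compression steel yield.
Net tension couple steel: A_s − A'_s = 5700 mm².
a = (A_s − A'_s) f_y / (0.85 f'_c b) = 2850000/(0.85 × 28.3 × 415) = 285.49 mm.
c = a/β₁ = 285.49/0.848 = 336.66 mm; ε'_s = 0.003(c − d')/c = 0.0026 ≥ f_y/E_s = 0.0025, so compression steel does yield.
M_n = (A_s − A'_s) f_y (d − a/2) + A'_s f_y (d − d') = [2850000 × (665 − 142.745) + 685000 × (665 − 47)] × 10⁻⁶ = 1488.43 + 423.33 = 1911.76 kN·m.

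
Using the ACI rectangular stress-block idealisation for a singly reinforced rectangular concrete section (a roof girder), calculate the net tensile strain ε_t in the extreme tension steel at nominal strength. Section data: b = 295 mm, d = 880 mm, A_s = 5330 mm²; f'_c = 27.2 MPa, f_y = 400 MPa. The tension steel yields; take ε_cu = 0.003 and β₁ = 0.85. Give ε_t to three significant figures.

ε_t ≈ 0.00418

a = A_s f_y/(0.85 f'_c b) = 312.59 mm.
β₁ = 0.85, so c = a/β₁ = 312.59/0.85 = 367.75 mm.
From the linear strain diagram with ε_cu = 0.003: ε_t = 0.003 (d − c)/c = 0.003 × (880 − 367.75)/367.75 = 0.00418.
ε_t is between 0.004 and 0.005 — transition zone.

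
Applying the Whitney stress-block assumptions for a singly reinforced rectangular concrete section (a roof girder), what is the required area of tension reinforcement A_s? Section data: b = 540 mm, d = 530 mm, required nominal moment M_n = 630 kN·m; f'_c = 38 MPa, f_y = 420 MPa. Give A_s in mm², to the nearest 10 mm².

With M_n = 0.85 f'_c a b (d − a/2), solve the quadratic for a:
a = d − √(d² − 2M_n/(0.85 f'_c b)) = 530 − √(530² − 2 × 630×10⁶/(0.85 × 38 × 540)) = 73.21 mm.
A_s = 0.85 f'_c a b / f_y = 0.85 × 38 × 73.21 × 540 / 420 = 3040.3 mm².

A_s ≈ 3040 mm²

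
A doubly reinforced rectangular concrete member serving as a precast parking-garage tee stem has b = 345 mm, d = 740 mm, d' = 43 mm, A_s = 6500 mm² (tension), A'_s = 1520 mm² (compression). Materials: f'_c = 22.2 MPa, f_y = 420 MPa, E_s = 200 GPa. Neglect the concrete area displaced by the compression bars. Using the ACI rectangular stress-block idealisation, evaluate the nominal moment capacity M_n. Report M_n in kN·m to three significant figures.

M_n ≈ 1660 kN·m

Assume both tension and compression steel yield.
Net tension couple steel: A_s − A'_s = 4980 mm².
a = (A_s − A'_s) f_y / (0.85 f'_c b) = 2091600/(0.85 × 22.2 × 345) = 321.28 mm.
c = a/β₁ = 321.28/0.85 = 377.98 mm; ε'_s = 0.003(c − d')/c = 0.0027 ≥ f_y/E_s = 0.0021, so compression steel does yield.
M_n = (A_s − A'_s) f_y (d − a/2) + A'_s f_y (d − d') = [2091600 × (740 − 160.64) + 638400 × (740 − 43)] × 10⁻⁶ = 1211.79 + 444.96 = 1656.75 kN·m.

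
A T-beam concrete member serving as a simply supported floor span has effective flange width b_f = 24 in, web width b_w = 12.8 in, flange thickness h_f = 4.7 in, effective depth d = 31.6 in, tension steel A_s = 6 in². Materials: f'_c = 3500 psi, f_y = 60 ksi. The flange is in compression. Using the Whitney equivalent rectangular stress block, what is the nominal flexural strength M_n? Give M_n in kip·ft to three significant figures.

Tension: T = A_s f_y = 6 × 60 = 360 kips.
Try a within the flange: a = T/(0.85 f'_c b_f) = 360/(0.85 × 3.5 × 24) = 5.042 in.
a = 5.042 > h_f = 4.7 in: the block extends into the web. Split into flange-overhang and web parts.
C_f = 0.85 f'_c (b_f − b_w) h_f = 0.85 × 3.5 × (24 − 12.8) × 4.7 = 156.6 kips.
Remaining web compression depth: a_w = (T − C_f)/(0.85 f'_c b_w) = (360 − 156.6)/(0.85 × 3.5 × 12.8) = 5.341 in.
M_n = C_f(d − h_f/2) + (T − C_f)(d − a_w/2) = 156.6 × (31.6 − 2.35) + 203.4 × (31.6 − 2.6705) = 4580.6 + 5884.3 = 10464.9 kip·in.
M_n = 10464.9/12 = 872.08 kip·ft.

M_n ≈ 872 kip·ft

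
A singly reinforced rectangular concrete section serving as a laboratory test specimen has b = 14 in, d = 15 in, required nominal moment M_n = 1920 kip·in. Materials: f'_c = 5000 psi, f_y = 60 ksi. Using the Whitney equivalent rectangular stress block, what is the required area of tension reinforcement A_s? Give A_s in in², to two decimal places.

From M_n = 0.85 f'_c a b (d − a/2):
a = d − √(d² − 2M_n/(0.85 f'_c b)) = 15 − √(15² − 2 × 1920/(0.85 × 5 × 14)) = 2.333 in.
A_s = 0.85 f'_c a b / f_y = 0.85 × 5 × 2.333 × 14 / 60 = 2.314 in².

A_s ≈ 2.31 in²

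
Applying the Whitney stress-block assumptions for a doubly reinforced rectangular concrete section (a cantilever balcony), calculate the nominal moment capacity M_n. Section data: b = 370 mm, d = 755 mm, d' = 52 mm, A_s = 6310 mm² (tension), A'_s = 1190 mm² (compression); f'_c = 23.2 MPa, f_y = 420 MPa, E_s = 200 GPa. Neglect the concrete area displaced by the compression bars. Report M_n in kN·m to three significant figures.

Assume both tension and compression steel yield.
Net tension couple steel: A_s − A'_s = 5120 mm².
a = (A_s − A'_s) f_y / (0.85 f'_c b) = 2150400/(0.85 × 23.2 × 370) = 294.72 mm.
c = a/β₁ = 294.72/0.85 = 346.73 mm; ε'_s = 0.003(c − d')/c = 0.0026 ≥ f_y/E_s = 0.0021, so compression steel does yield.
M_n = (A_s − A'_s) f_y (d − a/2) + A'_s f_y (d − d') = [2150400 × (755 − 147.36) + 499800 × (755 − 52)] × 10⁻⁶ = 1306.67 + 351.36 = 1658.03 kN·m.

M_n ≈ 1660 kN·m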